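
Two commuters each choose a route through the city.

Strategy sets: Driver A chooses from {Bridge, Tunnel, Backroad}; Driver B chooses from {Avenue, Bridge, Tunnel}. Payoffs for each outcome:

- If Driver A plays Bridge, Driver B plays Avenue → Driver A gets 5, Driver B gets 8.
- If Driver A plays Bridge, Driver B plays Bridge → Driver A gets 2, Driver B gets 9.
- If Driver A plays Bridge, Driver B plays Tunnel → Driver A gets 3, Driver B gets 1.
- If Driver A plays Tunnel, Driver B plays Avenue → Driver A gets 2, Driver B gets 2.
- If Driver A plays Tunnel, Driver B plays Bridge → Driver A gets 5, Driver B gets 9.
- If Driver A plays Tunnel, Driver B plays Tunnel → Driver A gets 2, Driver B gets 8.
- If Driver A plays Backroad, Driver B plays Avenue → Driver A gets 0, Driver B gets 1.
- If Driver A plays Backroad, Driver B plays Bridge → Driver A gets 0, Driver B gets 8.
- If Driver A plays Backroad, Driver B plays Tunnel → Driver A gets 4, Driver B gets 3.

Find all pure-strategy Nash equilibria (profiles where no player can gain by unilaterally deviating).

Pure NE: (Tunnel, Bridge)

Driver A against Avenue: payoffs 5, 2, 0 → best response Bridge.
Driver A against Bridge: payoffs 2, 5, 0 → best response Tunnel.
Driver A against Tunnel: payoffs 3, 2, 4 → best response Backroad.
Driver B against Bridge: payoffs 8, 9, 1 → best response Bridge.
Driver B against Tunnel: payoffs 2, 9, 8 → best response Bridge.
Driver B against Backroad: payoffs 1, 8, 3 → best response Bridge.
Mutual best responses: (Tunnel, Bridge).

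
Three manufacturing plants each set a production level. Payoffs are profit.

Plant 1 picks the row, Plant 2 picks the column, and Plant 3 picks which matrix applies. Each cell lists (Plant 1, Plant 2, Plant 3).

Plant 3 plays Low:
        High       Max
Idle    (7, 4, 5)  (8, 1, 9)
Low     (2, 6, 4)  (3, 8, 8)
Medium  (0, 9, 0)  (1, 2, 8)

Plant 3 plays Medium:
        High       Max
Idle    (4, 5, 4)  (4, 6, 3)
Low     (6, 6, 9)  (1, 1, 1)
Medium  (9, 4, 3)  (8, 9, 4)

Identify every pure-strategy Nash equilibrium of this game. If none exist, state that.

The unique pure-strategy Nash equilibrium is (Idle, High, Low).

For each player, find the best response to each opponent profile; mutual best responses are the pure NE.
Plant 1 against (High, Low): payoffs 7, 2, 0 → best response Idle.
Plant 1 against (High, Medium): payoffs 4, 6, 9 → best response Medium.
Plant 1 against (Max, Low): payoffs 8, 3, 1 → best response Idle.
Plant 1 against (Max, Medium): payoffs 4, 1, 8 → best response Medium.
Plant 2 against (Idle, Low): payoffs 4, 1 → best response High.
Plant 2 against (Idle, Medium): payoffs 5, 6 → best response Max.
Plant 2 against (Low, Low): payoffs 6, 8 → best response Max.
Plant 2 against (Low, Medium): payoffs 6, 1 → best response High.
Plant 2 against (Medium, Low): payoffs 9, 2 → best response High.
Plant 2 against (Medium, Medium): payoffs 4, 9 → best response Max.
Plant 3 against (Idle, High): payoffs 5, 4 → best response Low.
Plant 3 against (Idle, Max): payoffs 9, 3 → best response Low.
Plant 3 against (Low, High): payoffs 4, 9 → best response Medium.
Plant 3 against (Low, Max): payoffs 8, 1 → best response Low.
Plant 3 against (Medium, High): payoffs 0, 3 → best response Medium.
Plant 3 against (Medium, Max): payoffs 8, 4 → best response Low.
Mutual best responses: (Idle, High, Low).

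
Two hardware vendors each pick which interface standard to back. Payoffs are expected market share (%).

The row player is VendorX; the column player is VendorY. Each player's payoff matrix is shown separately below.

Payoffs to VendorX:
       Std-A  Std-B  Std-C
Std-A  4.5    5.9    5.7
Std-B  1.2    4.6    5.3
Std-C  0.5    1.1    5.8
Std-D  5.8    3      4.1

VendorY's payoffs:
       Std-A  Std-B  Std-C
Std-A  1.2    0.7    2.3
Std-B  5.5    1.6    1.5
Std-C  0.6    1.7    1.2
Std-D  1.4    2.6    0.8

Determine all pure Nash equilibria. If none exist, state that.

There is no pure-strategy Nash equilibrium.

(Std-A, Std-A): VendorX can switch to Std-D (4.5 → 5.8). Not NE.
(Std-A, Std-B): VendorY can switch to Std-A (0.7 → 1.2). Not NE.
(Std-A, Std-C): VendorX can switch to Std-C (5.7 → 5.8). Not NE.
(Std-B, Std-A): VendorX can switch to Std-A (1.2 → 4.5). Not NE.
(Std-B, Std-B): VendorX can switch to Std-A (4.6 → 5.9). Not NE.
(Std-B, Std-C): VendorX can switch to Std-A (5.3 → 5.7). Not NE.
(The remaining 6 profiles each have a profitable deviation by the same check.)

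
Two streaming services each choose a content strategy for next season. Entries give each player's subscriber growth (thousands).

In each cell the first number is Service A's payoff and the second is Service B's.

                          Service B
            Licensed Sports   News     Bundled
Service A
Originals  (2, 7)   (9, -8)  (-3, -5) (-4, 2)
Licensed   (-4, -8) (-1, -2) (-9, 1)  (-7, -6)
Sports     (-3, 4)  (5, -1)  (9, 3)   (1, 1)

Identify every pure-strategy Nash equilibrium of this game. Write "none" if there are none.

Pure NE: (Originals, Licensed)

Mark each player's best response to every combination of opponents' strategies; a profile where every player is best-responding is a pure Nash equilibrium.
Service A against Licensed: payoffs 2, -4, -3 → best response Originals.
Service A against Sports: payoffs 9, -1, 5 → best response Originals.
Service A against News: payoffs -3, -9, 9 → best response Sports.
Service A against Bundled: payoffs -4, -7, 1 → best response Sports.
Service B against Originals: payoffs 7, -8, -5, 2 → best response Licensed.
Service B against Licensed: payoffs -8, -2, 1, -6 → best response News.
Service B against Sports: payoffs 4, -1, 3, 1 → best response Licensed.
Mutual best responses: (Originals, Licensed).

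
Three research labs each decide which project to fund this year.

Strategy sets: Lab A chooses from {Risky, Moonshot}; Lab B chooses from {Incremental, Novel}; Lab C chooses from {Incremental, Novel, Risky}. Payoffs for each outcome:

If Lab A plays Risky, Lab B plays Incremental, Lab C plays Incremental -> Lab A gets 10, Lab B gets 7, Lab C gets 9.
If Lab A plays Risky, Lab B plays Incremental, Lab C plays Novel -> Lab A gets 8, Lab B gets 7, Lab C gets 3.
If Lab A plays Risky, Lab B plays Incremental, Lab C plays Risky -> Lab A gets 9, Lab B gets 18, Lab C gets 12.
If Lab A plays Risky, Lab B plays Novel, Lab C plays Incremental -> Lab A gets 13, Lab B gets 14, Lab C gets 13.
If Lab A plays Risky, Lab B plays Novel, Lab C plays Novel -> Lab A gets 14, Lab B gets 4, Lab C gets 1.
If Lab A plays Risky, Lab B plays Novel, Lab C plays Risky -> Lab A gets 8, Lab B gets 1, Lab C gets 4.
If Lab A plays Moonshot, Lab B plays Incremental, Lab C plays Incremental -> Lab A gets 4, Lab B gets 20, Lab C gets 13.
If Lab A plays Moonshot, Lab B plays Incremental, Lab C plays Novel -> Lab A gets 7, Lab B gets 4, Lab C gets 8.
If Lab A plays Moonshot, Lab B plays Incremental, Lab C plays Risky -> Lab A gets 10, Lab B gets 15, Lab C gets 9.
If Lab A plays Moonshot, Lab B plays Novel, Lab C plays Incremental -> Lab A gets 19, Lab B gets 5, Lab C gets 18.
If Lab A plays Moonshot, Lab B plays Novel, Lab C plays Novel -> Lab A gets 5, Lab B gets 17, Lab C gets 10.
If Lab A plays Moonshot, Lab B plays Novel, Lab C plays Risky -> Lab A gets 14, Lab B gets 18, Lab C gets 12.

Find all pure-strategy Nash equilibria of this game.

This game has no pure Nash equilibrium.

Lab A against (Incremental, Incremental): payoffs 10, 4 → best response Risky.
Lab A against (Incremental, Novel): payoffs 8, 7 → best response Risky.
Lab A against (Incremental, Risky): payoffs 9, 10 → best response Moonshot.
Lab A against (Novel, Incremental): payoffs 13, 19 → best response Moonshot.
Lab A against (Novel, Novel): payoffs 14, 5 → best response Risky.
Lab A against (Novel, Risky): payoffs 8, 14 → best response Moonshot.
Lab B against (Risky, Incremental): payoffs 7, 14 → best response Novel.
Lab B against (Risky, Novel): payoffs 7, 4 → best response Incremental.
Lab B against (Risky, Risky): payoffs 18, 1 → best response Incremental.
Lab B against (Moonshot, Incremental): payoffs 20, 5 → best response Incremental.
Lab B against (Moonshot, Novel): payoffs 4, 17 → best response Novel.
Lab B against (Moonshot, Risky): payoffs 15, 18 → best response Novel.
Lab C against (Risky, Incremental): payoffs 9, 3, 12 → best response Risky.
Lab C against (Risky, Novel): payoffs 13, 1, 4 → best response Incremental.
Lab C against (Moonshot, Incremental): payoffs 13, 8, 9 → best response Incremental.
Lab C against (Moonshot, Novel): payoffs 18, 10, 12 → best response Incremental.
No profile is a mutual best response for all players.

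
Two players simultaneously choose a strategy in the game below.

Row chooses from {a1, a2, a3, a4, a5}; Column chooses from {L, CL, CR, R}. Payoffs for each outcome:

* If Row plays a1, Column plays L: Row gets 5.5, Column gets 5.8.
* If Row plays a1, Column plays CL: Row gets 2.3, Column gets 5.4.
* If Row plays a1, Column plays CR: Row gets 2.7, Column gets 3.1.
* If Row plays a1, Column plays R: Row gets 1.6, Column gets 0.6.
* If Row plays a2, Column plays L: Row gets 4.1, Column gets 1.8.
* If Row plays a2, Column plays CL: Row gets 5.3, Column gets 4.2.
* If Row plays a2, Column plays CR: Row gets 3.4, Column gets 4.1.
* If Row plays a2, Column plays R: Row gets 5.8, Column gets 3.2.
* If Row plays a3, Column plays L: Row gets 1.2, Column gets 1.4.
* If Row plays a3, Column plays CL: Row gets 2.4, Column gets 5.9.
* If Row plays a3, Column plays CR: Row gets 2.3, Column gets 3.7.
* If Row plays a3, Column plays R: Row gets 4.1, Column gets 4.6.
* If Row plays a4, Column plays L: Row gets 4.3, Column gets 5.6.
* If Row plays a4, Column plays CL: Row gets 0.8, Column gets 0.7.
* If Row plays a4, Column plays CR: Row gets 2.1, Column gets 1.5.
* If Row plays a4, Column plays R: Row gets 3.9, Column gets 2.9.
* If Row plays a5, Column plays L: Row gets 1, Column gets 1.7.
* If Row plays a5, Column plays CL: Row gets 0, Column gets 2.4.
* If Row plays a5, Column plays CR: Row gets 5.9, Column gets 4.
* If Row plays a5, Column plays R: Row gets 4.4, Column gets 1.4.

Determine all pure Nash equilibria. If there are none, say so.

Pure-strategy Nash equilibria: (a1, L) and (a2, CL) and (a5, CR)

Row against L: payoffs 5.5, 4.1, 1.2, 4.3, 1 → best response a1.
Row against CL: payoffs 2.3, 5.3, 2.4, 0.8, 0 → best response a2.
Row against CR: payoffs 2.7, 3.4, 2.3, 2.1, 5.9 → best response a5.
Row against R: payoffs 1.6, 5.8, 4.1, 3.9, 4.4 → best response a2.
Column against a1: payoffs 5.8, 5.4, 3.1, 0.6 → best response L.
Column against a2: payoffs 1.8, 4.2, 4.1, 3.2 → best response CL.
Column against a3: payoffs 1.4, 5.9, 3.7, 4.6 → best response CL.
Column against a4: payoffs 5.6, 0.7, 1.5, 2.9 → best response L.
Column against a5: payoffs 1.7, 2.4, 4, 1.4 → best response CR.
Mutual best responses: (a1, L); (a2, CL); (a5, CR).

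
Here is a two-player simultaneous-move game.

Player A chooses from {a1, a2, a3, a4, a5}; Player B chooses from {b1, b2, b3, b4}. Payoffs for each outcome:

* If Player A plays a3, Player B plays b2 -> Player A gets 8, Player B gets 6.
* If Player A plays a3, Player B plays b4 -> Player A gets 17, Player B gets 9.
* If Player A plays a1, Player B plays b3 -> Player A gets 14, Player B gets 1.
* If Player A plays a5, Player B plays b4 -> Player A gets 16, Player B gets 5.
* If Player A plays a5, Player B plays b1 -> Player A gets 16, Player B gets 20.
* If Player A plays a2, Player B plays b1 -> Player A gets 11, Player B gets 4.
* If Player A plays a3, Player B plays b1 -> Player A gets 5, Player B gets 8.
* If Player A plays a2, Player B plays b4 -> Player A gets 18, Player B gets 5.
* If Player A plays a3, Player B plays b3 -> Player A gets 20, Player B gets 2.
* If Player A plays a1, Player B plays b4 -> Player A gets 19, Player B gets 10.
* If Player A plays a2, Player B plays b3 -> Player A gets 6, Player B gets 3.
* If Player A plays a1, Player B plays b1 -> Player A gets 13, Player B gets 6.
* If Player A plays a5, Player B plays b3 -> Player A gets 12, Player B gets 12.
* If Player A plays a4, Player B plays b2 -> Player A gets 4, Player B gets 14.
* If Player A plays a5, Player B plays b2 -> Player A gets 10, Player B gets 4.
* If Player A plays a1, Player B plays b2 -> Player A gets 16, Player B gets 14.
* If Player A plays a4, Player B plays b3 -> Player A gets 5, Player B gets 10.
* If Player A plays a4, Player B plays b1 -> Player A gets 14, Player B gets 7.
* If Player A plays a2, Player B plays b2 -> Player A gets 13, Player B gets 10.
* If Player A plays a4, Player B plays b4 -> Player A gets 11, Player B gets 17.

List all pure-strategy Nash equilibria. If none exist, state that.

(a1, b1): Player A can switch to a4 (13 → 14). Not NE.
(a1, b2): Player A gets 16, best alternative 13; Player B gets 14, best alternative 10. No profitable deviation — NE.
(a1, b3): Player A can switch to a3 (14 → 20). Not NE.
(a1, b4): Player B can switch to b2 (10 → 14). Not NE.
(a2, b1): Player A can switch to a1 (11 → 13). Not NE.
(a2, b2): Player A can switch to a1 (13 → 16). Not NE.
(a2, b3): Player A can switch to a1 (6 → 14). Not NE.
(a5, b1): Player A gets 16, best alternative 14; Player B gets 20, best alternative 12. No profitable deviation — NE.
(The remaining 12 profiles each have a profitable deviation by the same check.)

Pure-strategy Nash equilibria: (a1, b2); (a5, b1)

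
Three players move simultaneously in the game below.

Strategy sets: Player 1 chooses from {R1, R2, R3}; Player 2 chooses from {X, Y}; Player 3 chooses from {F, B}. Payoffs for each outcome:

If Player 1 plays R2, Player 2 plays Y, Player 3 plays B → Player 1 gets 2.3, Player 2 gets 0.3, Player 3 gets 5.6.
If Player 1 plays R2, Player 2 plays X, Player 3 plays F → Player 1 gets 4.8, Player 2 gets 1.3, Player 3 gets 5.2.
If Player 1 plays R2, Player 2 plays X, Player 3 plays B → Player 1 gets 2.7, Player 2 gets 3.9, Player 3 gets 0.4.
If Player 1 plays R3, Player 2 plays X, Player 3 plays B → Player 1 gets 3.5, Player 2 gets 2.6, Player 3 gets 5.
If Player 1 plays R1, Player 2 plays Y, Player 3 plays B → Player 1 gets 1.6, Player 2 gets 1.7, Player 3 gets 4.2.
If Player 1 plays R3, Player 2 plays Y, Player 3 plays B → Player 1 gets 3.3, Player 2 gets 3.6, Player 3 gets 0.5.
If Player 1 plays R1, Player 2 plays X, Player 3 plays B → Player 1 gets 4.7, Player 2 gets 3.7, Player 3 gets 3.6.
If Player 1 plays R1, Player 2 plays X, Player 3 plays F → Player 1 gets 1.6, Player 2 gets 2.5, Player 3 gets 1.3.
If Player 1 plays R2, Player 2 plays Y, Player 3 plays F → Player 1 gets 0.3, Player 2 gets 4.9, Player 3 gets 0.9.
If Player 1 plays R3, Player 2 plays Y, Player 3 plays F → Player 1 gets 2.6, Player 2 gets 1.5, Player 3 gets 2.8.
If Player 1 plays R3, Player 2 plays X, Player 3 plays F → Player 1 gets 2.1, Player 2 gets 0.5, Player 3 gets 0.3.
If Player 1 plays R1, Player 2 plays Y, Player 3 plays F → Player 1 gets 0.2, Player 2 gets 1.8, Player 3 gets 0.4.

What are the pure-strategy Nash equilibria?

(R1, X, F): Player 1 can switch to R2 (1.6 → 4.8). Not NE.
(R1, X, B): Player 1 gets 4.7, best alternative 3.5; Player 2 gets 3.7, best alternative 1.7; Player 3 gets 3.6, best alternative 1.3. No profitable deviation — NE.
(R1, Y, F): Player 1 can switch to R2 (0.2 → 0.3). Not NE.
(R1, Y, B): Player 1 can switch to R2 (1.6 → 2.3). Not NE.
(R2, X, F): Player 2 can switch to Y (1.3 → 4.9). Not NE.
(R2, X, B): Player 1 can switch to R1 (2.7 → 4.7). Not NE.
(R2, Y, F): Player 1 can switch to R3 (0.3 → 2.6). Not NE.
(R2, Y, B): Player 1 can switch to R3 (2.3 → 3.3). Not NE.
(R3, X, F): Player 1 can switch to R2 (2.1 → 4.8). Not NE.
(R3, Y, F): Player 1 gets 2.6, best alternative 0.3; Player 2 gets 1.5, best alternative 0.5; Player 3 gets 2.8, best alternative 0.5. No profitable deviation — NE.
(The remaining 2 profiles each have a profitable deviation by the same check.)

The pure Nash equilibria are (R1, X, B), (R3, Y, F).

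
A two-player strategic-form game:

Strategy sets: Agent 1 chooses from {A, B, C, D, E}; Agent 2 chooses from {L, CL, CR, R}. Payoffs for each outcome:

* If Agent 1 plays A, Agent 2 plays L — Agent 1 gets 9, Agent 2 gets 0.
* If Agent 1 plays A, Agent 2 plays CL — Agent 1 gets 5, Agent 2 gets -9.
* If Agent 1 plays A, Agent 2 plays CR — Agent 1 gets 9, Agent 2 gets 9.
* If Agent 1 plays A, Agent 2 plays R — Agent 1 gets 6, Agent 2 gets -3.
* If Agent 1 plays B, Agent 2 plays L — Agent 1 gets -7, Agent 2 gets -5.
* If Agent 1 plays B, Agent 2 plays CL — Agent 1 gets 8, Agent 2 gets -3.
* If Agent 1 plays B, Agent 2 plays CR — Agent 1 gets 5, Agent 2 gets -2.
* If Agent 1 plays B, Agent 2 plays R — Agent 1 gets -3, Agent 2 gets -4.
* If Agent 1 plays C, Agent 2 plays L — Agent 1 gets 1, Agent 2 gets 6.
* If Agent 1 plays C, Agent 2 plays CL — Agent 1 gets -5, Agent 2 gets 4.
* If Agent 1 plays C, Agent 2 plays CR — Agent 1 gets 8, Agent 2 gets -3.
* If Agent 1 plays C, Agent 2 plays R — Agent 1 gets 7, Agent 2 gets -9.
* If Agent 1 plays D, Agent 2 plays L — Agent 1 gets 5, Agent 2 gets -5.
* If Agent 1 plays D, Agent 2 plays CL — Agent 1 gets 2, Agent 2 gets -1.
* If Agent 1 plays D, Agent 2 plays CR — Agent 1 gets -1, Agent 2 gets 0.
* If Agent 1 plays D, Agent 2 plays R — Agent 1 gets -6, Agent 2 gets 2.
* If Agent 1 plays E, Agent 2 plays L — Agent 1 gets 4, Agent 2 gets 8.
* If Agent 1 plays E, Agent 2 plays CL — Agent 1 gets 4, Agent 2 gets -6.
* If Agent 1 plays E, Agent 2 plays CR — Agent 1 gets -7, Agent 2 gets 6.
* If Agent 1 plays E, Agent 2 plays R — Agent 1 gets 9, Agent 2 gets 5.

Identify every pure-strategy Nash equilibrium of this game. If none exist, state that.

The unique pure-strategy Nash equilibrium is (A, CR).

Agent 1 against L: payoffs 9, -7, 1, 5, 4 → best response A.
Agent 1 against CL: payoffs 5, 8, -5, 2, 4 → best response B.
Agent 1 against CR: payoffs 9, 5, 8, -1, -7 → best response A.
Agent 1 against R: payoffs 6, -3, 7, -6, 9 → best response E.
Agent 2 against A: payoffs 0, -9, 9, -3 → best response CR.
Agent 2 against B: payoffs -5, -3, -2, -4 → best response CR.
Agent 2 against C: payoffs 6, 4, -3, -9 → best response L.
Agent 2 against D: payoffs -5, -1, 0, 2 → best response R.
Agent 2 against E: payoffs 8, -6, 6, 5 → best response L.
Mutual best responses: (A, CR).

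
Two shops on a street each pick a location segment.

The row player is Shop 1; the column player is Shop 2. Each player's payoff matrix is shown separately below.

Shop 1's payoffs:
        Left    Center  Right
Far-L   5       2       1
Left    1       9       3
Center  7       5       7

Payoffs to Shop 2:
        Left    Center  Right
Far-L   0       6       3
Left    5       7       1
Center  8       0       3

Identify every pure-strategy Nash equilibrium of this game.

(Left, Center), (Center, Left)

For each player, find the best response to each opponent profile; mutual best responses are the pure NE.
Shop 1 against Left: payoffs 5, 1, 7 → best response Center.
Shop 1 against Center: payoffs 2, 9, 5 → best response Left.
Shop 1 against Right: payoffs 1, 3, 7 → best response Center.
Shop 2 against Far-L: payoffs 0, 6, 3 → best response Center.
Shop 2 against Left: payoffs 5, 7, 1 → best response Center.
Shop 2 against Center: payoffs 8, 0, 3 → best response Left.
Mutual best responses: (Left, Center); (Center, Left).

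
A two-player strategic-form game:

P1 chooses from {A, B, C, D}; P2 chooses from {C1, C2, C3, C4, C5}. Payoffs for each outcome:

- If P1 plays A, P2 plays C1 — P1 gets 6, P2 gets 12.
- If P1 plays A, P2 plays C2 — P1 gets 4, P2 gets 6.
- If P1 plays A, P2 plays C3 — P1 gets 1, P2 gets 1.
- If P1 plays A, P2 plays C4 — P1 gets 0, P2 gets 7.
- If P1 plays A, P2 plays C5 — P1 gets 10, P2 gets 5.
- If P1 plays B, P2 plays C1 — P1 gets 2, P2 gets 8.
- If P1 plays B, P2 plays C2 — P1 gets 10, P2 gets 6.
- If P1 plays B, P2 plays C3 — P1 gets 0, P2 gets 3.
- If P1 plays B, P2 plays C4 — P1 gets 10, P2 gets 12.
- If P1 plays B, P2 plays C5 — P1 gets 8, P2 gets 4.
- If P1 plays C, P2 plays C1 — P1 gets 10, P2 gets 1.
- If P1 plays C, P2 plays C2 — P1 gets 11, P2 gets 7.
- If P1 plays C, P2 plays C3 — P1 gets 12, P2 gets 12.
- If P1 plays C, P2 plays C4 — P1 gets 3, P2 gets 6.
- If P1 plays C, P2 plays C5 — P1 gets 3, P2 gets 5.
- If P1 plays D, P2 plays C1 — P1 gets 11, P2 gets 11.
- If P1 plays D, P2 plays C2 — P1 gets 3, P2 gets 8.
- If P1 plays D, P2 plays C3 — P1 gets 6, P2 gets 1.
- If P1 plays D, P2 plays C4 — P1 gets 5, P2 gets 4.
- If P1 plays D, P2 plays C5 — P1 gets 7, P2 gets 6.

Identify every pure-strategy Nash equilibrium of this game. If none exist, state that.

The pure Nash equilibria are (B, C4), (C, C3), (D, C1).

P1 against C1: payoffs 6, 2, 10, 11 → best response D.
P1 against C2: payoffs 4, 10, 11, 3 → best response C.
P1 against C3: payoffs 1, 0, 12, 6 → best response C.
P1 against C4: payoffs 0, 10, 3, 5 → best response B.
P1 against C5: payoffs 10, 8, 3, 7 → best response A.
P2 against A: payoffs 12, 6, 1, 7, 5 → best response C1.
P2 against B: payoffs 8, 6, 3, 12, 4 → best response C4.
P2 against C: payoffs 1, 7, 12, 6, 5 → best response C3.
P2 against D: payoffs 11, 8, 1, 4, 6 → best response C1.
Mutual best responses: (B, C4); (C, C3); (D, C1).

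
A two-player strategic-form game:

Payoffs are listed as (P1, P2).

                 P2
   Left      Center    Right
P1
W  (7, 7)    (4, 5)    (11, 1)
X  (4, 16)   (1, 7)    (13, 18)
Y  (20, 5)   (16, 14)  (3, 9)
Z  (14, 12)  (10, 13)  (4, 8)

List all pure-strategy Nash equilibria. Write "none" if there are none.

P1 against Left: payoffs 7, 4, 20, 14 → best response Y.
P1 against Center: payoffs 4, 1, 16, 10 → best response Y.
P1 against Right: payoffs 11, 13, 3, 4 → best response X.
P2 against W: payoffs 7, 5, 1 → best response Left.
P2 against X: payoffs 16, 7, 18 → best response Right.
P2 against Y: payoffs 5, 14, 9 → best response Center.
P2 against Z: payoffs 12, 13, 8 → best response Center.
Mutual best responses: (X, Right); (Y, Center).

(X, Right) and (Y, Center)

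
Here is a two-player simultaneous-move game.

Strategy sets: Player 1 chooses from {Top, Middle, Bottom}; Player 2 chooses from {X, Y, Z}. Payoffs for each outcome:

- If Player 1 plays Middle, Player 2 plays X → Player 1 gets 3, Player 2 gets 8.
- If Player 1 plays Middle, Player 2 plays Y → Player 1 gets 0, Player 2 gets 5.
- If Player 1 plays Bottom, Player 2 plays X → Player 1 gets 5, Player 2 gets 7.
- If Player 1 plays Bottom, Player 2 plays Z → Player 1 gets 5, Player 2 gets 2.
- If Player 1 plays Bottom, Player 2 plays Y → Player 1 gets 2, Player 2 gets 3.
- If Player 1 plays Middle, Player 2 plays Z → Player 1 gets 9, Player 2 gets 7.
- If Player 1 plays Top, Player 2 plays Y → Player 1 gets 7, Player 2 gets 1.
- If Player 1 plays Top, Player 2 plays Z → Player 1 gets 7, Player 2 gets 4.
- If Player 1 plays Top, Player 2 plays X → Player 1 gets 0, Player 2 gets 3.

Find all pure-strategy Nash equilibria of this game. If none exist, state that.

For each player, find the best response to each opponent profile; mutual best responses are the pure NE.
Player 1 against X: payoffs 0, 3, 5 → best response Bottom.
Player 1 against Y: payoffs 7, 0, 2 → best response Top.
Player 1 against Z: payoffs 7, 9, 5 → best response Middle.
Player 2 against Top: payoffs 3, 1, 4 → best response Z.
Player 2 against Middle: payoffs 8, 5, 7 → best response X.
Player 2 against Bottom: payoffs 7, 3, 2 → best response X.
Mutual best responses: (Bottom, X).

Pure NE: (Bottom, X)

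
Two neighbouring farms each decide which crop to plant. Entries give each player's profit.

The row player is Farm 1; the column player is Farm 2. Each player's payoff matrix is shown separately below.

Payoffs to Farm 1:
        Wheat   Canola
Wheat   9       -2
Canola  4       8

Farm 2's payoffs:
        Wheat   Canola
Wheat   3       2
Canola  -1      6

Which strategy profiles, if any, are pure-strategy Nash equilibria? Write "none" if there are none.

The pure Nash equilibria are (Wheat, Wheat), (Canola, Canola).

Farm 1 against Wheat: payoffs 9, 4 → best response Wheat.
Farm 1 against Canola: payoffs -2, 8 → best response Canola.
Farm 2 against Wheat: payoffs 3, 2 → best response Wheat.
Farm 2 against Canola: payoffs -1, 6 → best response Canola.
Mutual best responses: (Wheat, Wheat); (Canola, Canola).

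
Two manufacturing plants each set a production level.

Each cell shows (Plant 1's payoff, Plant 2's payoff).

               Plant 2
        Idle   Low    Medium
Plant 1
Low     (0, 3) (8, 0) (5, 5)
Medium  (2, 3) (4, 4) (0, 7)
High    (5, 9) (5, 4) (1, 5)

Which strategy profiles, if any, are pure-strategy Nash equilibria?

Plant 1 against Idle: payoffs 0, 2, 5 → best response High.
Plant 1 against Low: payoffs 8, 4, 5 → best response Low.
Plant 1 against Medium: payoffs 5, 0, 1 → best response Low.
Plant 2 against Low: payoffs 3, 0, 5 → best response Medium.
Plant 2 against Medium: payoffs 3, 4, 7 → best response Medium.
Plant 2 against High: payoffs 9, 4, 5 → best response Idle.
Mutual best responses: (Low, Medium); (High, Idle).

The pure Nash equilibria are (Low, Medium) and (High, Idle).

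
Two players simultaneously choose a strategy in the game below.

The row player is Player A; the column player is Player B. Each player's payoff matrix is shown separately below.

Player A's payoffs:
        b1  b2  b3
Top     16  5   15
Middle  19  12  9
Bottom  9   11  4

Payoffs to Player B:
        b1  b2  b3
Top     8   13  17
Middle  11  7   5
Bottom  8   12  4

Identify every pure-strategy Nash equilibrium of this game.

Check each profile: it is a Nash equilibrium iff no player can strictly gain by switching unilaterally.
(Top, b1): Player A can switch to Middle (16 → 19). Not NE.
(Top, b2): Player A can switch to Middle (5 → 12). Not NE.
(Top, b3): Player A gets 15, best alternative 9; Player B gets 17, best alternative 13. No profitable deviation — NE.
(Middle, b1): Player A gets 19, best alternative 16; Player B gets 11, best alternative 7. No profitable deviation — NE.
(Middle, b2): Player B can switch to b1 (7 → 11). Not NE.
(Middle, b3): Player A can switch to Top (9 → 15). Not NE.
(Bottom, b1): Player A can switch to Top (9 → 16). Not NE.
(Bottom, b2): Player A can switch to Middle (11 → 12). Not NE.
(Bottom, b3): Player A can switch to Top (4 → 15). Not NE.

The pure Nash equilibria are (Top, b3) and (Middle, b1).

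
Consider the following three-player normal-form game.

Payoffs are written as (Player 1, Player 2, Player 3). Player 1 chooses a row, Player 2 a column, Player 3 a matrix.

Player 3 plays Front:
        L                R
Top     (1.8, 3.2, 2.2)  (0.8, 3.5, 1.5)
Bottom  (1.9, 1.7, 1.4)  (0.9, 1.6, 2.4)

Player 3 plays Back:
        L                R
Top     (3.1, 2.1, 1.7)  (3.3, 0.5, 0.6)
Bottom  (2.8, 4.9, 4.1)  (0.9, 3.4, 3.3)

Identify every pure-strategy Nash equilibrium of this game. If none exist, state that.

none

Player 1 against (L, Front): payoffs 1.8, 1.9 → best response Bottom.
Player 1 against (L, Back): payoffs 3.1, 2.8 → best response Top.
Player 1 against (R, Front): payoffs 0.8, 0.9 → best response Bottom.
Player 1 against (R, Back): payoffs 3.3, 0.9 → best response Top.
Player 2 against (Top, Front): payoffs 3.2, 3.5 → best response R.
Player 2 against (Top, Back): payoffs 2.1, 0.5 → best response L.
Player 2 against (Bottom, Front): payoffs 1.7, 1.6 → best response L.
Player 2 against (Bottom, Back): payoffs 4.9, 3.4 → best response L.
Player 3 against (Top, L): payoffs 2.2, 1.7 → best response Front.
Player 3 against (Top, R): payoffs 1.5, 0.6 → best response Front.
Player 3 against (Bottom, L): payoffs 1.4, 4.1 → best response Back.
Player 3 against (Bottom, R): payoffs 2.4, 3.3 → best response Back.
No profile is a mutual best response for all players.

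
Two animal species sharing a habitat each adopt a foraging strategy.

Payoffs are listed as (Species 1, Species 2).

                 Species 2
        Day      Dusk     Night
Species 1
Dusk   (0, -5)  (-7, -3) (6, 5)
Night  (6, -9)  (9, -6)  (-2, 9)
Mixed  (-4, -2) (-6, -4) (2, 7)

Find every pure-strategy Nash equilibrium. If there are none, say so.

The unique pure-strategy Nash equilibrium is (Dusk, Night).

For each strategy profile, look for a profitable unilateral deviation.
(Dusk, Day): Species 1 can switch to Night (0 → 6). Not NE.
(Dusk, Dusk): Species 1 can switch to Night (-7 → 9). Not NE.
(Dusk, Night): Species 1 gets 6, best alternative 2; Species 2 gets 5, best alternative -3. No profitable deviation — NE.
(Night, Day): Species 2 can switch to Dusk (-9 → -6). Not NE.
(Night, Dusk): Species 2 can switch to Night (-6 → 9). Not NE.
(Night, Night): Species 1 can switch to Dusk (-2 → 6). Not NE.
(Mixed, Day): Species 1 can switch to Dusk (-4 → 0). Not NE.
(The remaining 2 profiles each have a profitable deviation by the same check.)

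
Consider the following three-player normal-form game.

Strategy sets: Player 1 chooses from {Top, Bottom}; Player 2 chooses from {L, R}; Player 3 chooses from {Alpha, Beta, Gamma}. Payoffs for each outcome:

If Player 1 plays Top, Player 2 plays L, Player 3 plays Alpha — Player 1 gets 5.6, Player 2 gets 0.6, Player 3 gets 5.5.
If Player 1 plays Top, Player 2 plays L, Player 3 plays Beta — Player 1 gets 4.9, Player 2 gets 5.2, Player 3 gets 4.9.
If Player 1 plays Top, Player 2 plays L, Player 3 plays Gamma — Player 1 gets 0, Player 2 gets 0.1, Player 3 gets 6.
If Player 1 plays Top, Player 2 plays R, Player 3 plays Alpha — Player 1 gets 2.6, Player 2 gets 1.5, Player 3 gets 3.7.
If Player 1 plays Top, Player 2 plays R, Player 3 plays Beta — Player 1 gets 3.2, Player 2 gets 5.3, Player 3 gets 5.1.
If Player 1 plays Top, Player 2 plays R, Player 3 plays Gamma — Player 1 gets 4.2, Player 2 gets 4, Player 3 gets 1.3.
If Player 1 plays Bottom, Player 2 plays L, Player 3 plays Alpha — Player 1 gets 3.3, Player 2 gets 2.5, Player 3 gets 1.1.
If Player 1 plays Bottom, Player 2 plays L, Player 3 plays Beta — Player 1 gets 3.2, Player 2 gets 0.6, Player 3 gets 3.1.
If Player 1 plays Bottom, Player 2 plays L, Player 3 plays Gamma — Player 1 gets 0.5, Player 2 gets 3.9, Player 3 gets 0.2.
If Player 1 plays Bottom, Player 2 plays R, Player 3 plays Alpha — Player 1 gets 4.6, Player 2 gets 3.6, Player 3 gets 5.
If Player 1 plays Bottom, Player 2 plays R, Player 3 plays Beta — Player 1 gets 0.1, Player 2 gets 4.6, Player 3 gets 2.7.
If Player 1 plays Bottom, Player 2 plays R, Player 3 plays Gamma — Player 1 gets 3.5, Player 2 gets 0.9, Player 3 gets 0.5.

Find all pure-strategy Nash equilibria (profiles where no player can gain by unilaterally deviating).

For each strategy profile, look for a profitable unilateral deviation.
(Top, L, Alpha): Player 2 can switch to R (0.6 → 1.5). Not NE.
(Top, L, Beta): Player 2 can switch to R (5.2 → 5.3). Not NE.
(Top, L, Gamma): Player 1 can switch to Bottom (0 → 0.5). Not NE.
(Top, R, Alpha): Player 1 can switch to Bottom (2.6 → 4.6). Not NE.
(Top, R, Beta): Player 1 gets 3.2, best alternative 0.1; Player 2 gets 5.3, best alternative 5.2; Player 3 gets 5.1, best alternative 3.7. No profitable deviation — NE.
(Top, R, Gamma): Player 3 can switch to Alpha (1.3 → 3.7). Not NE.
(Bottom, L, Alpha): Player 1 can switch to Top (3.3 → 5.6). Not NE.
(Bottom, L, Beta): Player 1 can switch to Top (3.2 → 4.9). Not NE.
(Bottom, L, Gamma): Player 3 can switch to Alpha (0.2 → 1.1). Not NE.
(Bottom, R, Alpha): Player 1 gets 4.6, best alternative 2.6; Player 2 gets 3.6, best alternative 2.5; Player 3 gets 5, best alternative 2.7. No profitable deviation — NE.
(The remaining 2 profiles each have a profitable deviation by the same check.)

The pure Nash equilibria are (Top, R, Beta), (Bottom, R, Alpha).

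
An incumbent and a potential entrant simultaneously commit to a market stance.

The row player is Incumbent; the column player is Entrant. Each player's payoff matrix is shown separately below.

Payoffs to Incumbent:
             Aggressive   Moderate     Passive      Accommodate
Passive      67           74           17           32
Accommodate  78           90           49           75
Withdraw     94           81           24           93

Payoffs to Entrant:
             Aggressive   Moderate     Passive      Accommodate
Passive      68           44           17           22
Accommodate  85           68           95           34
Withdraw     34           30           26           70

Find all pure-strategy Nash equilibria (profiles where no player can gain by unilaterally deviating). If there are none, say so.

(Passive, Aggressive): Incumbent can switch to Accommodate (67 → 78). Not NE.
(Passive, Moderate): Incumbent can switch to Accommodate (74 → 90). Not NE.
(Passive, Passive): Incumbent can switch to Accommodate (17 → 49). Not NE.
(Passive, Accommodate): Incumbent can switch to Accommodate (32 → 75). Not NE.
(Accommodate, Aggressive): Incumbent can switch to Withdraw (78 → 94). Not NE.
(Accommodate, Moderate): Entrant can switch to Aggressive (68 → 85). Not NE.
(Accommodate, Passive): Incumbent gets 49, best alternative 24; Entrant gets 95, best alternative 85. No profitable deviation — NE.
(Accommodate, Accommodate): Incumbent can switch to Withdraw (75 → 93). Not NE.
(Withdraw, Aggressive): Entrant can switch to Accommodate (34 → 70). Not NE.
(Withdraw, Moderate): Incumbent can switch to Accommodate (81 → 90). Not NE.
(Withdraw, Passive): Incumbent can switch to Accommodate (24 → 49). Not NE.
(Withdraw, Accommodate): Incumbent gets 93, best alternative 75; Entrant gets 70, best alternative 34. No profitable deviation — NE.

Pure-strategy Nash equilibria: (Accommodate, Passive) and (Withdraw, Accommodate)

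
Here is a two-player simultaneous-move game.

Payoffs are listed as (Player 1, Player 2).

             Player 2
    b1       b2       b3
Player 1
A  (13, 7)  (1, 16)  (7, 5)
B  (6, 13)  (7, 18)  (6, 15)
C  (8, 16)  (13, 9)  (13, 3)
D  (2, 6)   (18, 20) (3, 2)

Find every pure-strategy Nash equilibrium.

The unique pure-strategy Nash equilibrium is (D, b2).

Check each profile: it is a Nash equilibrium iff no player can strictly gain by switching unilaterally.
(A, b1): Player 2 can switch to b2 (7 → 16). Not NE.
(A, b2): Player 1 can switch to B (1 → 7). Not NE.
(A, b3): Player 1 can switch to C (7 → 13). Not NE.
(B, b1): Player 1 can switch to A (6 → 13). Not NE.
(B, b2): Player 1 can switch to C (7 → 13). Not NE.
(B, b3): Player 1 can switch to A (6 → 7). Not NE.
(C, b1): Player 1 can switch to A (8 → 13). Not NE.
(C, b2): Player 1 can switch to D (13 → 18). Not NE.
(C, b3): Player 2 can switch to b1 (3 → 16). Not NE.
(D, b1): Player 1 can switch to A (2 → 13). Not NE.
(D, b2): Player 1 gets 18, best alternative 13; Player 2 gets 20, best alternative 6. No profitable deviation — NE.
(D, b3): Player 1 can switch to A (3 → 7). Not NE.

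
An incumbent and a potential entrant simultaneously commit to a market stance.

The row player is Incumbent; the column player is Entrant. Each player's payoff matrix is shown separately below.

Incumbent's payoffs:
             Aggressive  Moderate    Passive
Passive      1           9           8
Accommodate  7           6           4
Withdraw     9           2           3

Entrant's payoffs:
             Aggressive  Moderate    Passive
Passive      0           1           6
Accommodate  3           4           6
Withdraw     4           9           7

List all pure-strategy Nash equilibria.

For each strategy profile, look for a profitable unilateral deviation.
(Passive, Aggressive): Incumbent can switch to Accommodate (1 → 7). Not NE.
(Passive, Moderate): Entrant can switch to Passive (1 → 6). Not NE.
(Passive, Passive): Incumbent gets 8, best alternative 4; Entrant gets 6, best alternative 1. No profitable deviation — NE.
(Accommodate, Aggressive): Incumbent can switch to Withdraw (7 → 9). Not NE.
(Accommodate, Moderate): Incumbent can switch to Passive (6 → 9). Not NE.
(Accommodate, Passive): Incumbent can switch to Passive (4 → 8). Not NE.
(Withdraw, Aggressive): Entrant can switch to Moderate (4 → 9). Not NE.
(Withdraw, Moderate): Incumbent can switch to Passive (2 → 9). Not NE.
(Withdraw, Passive): Incumbent can switch to Passive (3 → 8). Not NE.

The unique pure-strategy Nash equilibrium is (Passive, Passive).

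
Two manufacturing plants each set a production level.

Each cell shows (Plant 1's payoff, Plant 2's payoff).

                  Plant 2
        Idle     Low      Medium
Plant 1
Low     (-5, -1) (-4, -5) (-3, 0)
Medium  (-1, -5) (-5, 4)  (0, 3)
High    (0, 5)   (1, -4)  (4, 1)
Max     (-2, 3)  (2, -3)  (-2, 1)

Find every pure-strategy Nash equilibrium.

Pure NE: (High, Idle)

For each player, find the best response to each opponent profile; mutual best responses are the pure NE.
Plant 1 against Idle: payoffs -5, -1, 0, -2 → best response High.
Plant 1 against Low: payoffs -4, -5, 1, 2 → best response Max.
Plant 1 against Medium: payoffs -3, 0, 4, -2 → best response High.
Plant 2 against Low: payoffs -1, -5, 0 → best response Medium.
Plant 2 against Medium: payoffs -5, 4, 3 → best response Low.
Plant 2 against High: payoffs 5, -4, 1 → best response Idle.
Plant 2 against Max: payoffs 3, -3, 1 → best response Idle.
Mutual best responses: (High, Idle).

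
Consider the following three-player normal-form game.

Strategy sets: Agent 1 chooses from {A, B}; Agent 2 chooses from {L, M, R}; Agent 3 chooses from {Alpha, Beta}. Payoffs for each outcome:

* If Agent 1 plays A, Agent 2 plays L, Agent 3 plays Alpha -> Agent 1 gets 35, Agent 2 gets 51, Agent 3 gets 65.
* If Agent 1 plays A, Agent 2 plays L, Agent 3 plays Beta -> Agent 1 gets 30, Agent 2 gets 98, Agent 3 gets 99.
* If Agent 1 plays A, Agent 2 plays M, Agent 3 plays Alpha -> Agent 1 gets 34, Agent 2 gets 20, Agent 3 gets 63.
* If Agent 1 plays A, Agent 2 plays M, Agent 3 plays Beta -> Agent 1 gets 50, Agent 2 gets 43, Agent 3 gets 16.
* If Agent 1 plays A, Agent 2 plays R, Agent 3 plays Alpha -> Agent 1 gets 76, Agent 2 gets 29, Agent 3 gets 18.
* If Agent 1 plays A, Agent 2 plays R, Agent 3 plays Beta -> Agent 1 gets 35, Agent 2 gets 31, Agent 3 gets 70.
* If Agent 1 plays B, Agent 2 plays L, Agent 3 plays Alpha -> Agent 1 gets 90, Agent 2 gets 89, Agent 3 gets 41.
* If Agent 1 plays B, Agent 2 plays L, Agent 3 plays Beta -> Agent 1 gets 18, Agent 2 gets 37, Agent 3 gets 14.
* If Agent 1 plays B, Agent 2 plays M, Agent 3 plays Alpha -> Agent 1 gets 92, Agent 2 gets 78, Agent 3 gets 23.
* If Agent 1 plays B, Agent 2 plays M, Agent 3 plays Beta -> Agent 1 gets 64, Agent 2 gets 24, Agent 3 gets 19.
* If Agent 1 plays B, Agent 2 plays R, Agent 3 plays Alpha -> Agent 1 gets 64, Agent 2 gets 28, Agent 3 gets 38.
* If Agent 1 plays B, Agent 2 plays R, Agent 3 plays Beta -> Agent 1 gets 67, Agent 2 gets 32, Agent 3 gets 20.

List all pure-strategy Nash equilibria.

(A, L, Beta) and (B, L, Alpha)

Agent 1 against (L, Alpha): payoffs 35, 90 → best response B.
Agent 1 against (L, Beta): payoffs 30, 18 → best response A.
Agent 1 against (M, Alpha): payoffs 34, 92 → best response B.
Agent 1 against (M, Beta): payoffs 50, 64 → best response B.
Agent 1 against (R, Alpha): payoffs 76, 64 → best response A.
Agent 1 against (R, Beta): payoffs 35, 67 → best response B.
Agent 2 against (A, Alpha): payoffs 51, 20, 29 → best response L.
Agent 2 against (A, Beta): payoffs 98, 43, 31 → best response L.
Agent 2 against (B, Alpha): payoffs 89, 78, 28 → best response L.
Agent 2 against (B, Beta): payoffs 37, 24, 32 → best response L.
Agent 3 against (A, L): payoffs 65, 99 → best response Beta.
Agent 3 against (A, M): payoffs 63, 16 → best response Alpha.
Agent 3 against (A, R): payoffs 18, 70 → best response Beta.
Agent 3 against (B, L): payoffs 41, 14 → best response Alpha.
Agent 3 against (B, M): payoffs 23, 19 → best response Alpha.
Agent 3 against (B, R): payoffs 38, 20 → best response Alpha.
Mutual best responses: (A, L, Beta); (B, L, Alpha).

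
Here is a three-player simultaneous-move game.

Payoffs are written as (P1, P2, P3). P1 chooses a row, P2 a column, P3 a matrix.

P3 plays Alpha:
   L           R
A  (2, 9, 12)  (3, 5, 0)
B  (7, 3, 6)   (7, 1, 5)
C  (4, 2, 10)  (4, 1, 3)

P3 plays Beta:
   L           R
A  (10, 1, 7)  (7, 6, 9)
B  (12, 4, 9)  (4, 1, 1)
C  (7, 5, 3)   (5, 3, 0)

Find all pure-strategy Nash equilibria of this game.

The pure Nash equilibria are (A, R, Beta); (B, L, Beta).

For each player, find the best response to each opponent profile; mutual best responses are the pure NE.
P1 against (L, Alpha): payoffs 2, 7, 4 → best response B.
P1 against (L, Beta): payoffs 10, 12, 7 → best response B.
P1 against (R, Alpha): payoffs 3, 7, 4 → best response B.
P1 against (R, Beta): payoffs 7, 4, 5 → best response A.
P2 against (A, Alpha): payoffs 9, 5 → best response L.
P2 against (A, Beta): payoffs 1, 6 → best response R.
P2 against (B, Alpha): payoffs 3, 1 → best response L.
P2 against (B, Beta): payoffs 4, 1 → best response L.
P2 against (C, Alpha): payoffs 2, 1 → best response L.
P2 against (C, Beta): payoffs 5, 3 → best response L.
P3 against (A, L): payoffs 12, 7 → best response Alpha.
P3 against (A, R): payoffs 0, 9 → best response Beta.
P3 against (B, L): payoffs 6, 9 → best response Beta.
P3 against (B, R): payoffs 5, 1 → best response Alpha.
P3 against (C, L): payoffs 10, 3 → best response Alpha.
P3 against (C, R): payoffs 3, 0 → best response Alpha.
Mutual best responses: (A, R, Beta); (B, L, Beta).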